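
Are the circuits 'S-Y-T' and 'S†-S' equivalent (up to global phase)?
No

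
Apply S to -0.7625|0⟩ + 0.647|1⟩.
-0.7625|0⟩ + 0.647i|1⟩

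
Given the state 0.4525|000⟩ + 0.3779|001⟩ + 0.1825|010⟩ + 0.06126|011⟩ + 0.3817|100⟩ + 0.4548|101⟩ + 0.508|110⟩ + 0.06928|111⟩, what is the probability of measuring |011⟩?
0.003753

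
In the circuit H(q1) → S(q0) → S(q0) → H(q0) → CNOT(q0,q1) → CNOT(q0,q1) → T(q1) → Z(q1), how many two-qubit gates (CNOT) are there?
2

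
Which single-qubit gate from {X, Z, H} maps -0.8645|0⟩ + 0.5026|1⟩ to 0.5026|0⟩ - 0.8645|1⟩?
X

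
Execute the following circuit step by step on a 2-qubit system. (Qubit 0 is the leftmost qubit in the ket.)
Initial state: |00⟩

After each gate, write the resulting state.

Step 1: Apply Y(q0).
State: i|10⟩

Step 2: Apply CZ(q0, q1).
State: i|10⟩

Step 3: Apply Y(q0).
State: |00⟩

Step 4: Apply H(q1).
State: 1/√2|00⟩ + 1/√2|01⟩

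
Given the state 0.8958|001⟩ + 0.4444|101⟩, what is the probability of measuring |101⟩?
0.1975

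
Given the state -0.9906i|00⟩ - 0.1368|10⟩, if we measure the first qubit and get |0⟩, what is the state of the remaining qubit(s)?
-i|0⟩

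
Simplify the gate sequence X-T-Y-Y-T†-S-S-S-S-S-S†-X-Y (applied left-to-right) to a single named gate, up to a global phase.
Y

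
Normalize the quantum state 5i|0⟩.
i|0⟩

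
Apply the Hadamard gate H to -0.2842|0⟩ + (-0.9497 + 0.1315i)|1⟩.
(-0.8725 + 0.09298i)|0⟩ + (0.4706 - 0.09298i)|1⟩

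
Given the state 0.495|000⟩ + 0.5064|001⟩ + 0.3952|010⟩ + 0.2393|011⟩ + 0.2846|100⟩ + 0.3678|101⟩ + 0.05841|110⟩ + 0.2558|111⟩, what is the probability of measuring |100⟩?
0.081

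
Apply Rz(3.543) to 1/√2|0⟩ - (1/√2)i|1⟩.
(-0.141 - 0.6929i)|0⟩ + (0.6929 + 0.141i)|1⟩

Rz(3.543) = [[e^(−iθ/2), 0], [0, e^(iθ/2)]] with e^(±iθ/2) = cos(θ/2) ± i·sin(θ/2); θ = 3.543, cos(θ/2) ≈ -0.199359, sin(θ/2) ≈ 0.979927.
With a = amp(|0⟩) = 1/√2 and b = amp(|1⟩) = -(1/√2)i:
new amp(|0⟩) = (-0.199359 - 0.979927i)·a = (-0.141 - 0.6929i)
new amp(|1⟩) = (-0.199359 + 0.979927i)·b = (0.6929 + 0.141i)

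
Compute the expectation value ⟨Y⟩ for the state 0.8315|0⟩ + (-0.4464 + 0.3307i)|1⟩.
0.55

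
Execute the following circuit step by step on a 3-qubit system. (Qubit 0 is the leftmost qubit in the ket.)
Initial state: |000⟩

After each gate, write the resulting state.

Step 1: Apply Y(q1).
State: i|010⟩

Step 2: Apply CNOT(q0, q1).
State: i|010⟩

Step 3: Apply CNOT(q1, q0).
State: i|110⟩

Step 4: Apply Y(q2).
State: -|111⟩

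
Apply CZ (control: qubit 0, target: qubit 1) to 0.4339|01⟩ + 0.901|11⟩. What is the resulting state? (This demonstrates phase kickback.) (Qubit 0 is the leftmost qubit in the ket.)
0.4339|01⟩ - 0.901|11⟩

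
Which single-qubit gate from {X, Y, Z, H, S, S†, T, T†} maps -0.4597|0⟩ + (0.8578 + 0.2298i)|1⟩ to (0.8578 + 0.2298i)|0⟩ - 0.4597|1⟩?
X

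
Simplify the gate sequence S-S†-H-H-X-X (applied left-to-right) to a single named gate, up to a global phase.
I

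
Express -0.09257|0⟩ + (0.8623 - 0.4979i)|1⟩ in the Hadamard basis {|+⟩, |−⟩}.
(0.5443 - 0.3521i)|+⟩ + (-0.6752 + 0.3521i)|−⟩

With |ψ⟩ = α|0⟩ + β|1⟩, the Hadamard-basis coefficients are ⟨+|ψ⟩ = (α + β)/√2 and ⟨−|ψ⟩ = (α − β)/√2.
Here α = -0.09257, β = (0.8623 - 0.4979i): (α + β)/√2 = (0.5443 - 0.3521i), (α − β)/√2 = (-0.6752 + 0.3521i).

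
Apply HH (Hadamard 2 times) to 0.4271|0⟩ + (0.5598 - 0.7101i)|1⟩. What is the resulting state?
0.4271|0⟩ + (0.5598 - 0.7101i)|1⟩

H² = I, so an even number of Hadamards cancels: H^2 = I and the state is unchanged.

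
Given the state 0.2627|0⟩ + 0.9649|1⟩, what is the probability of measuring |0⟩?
0.06901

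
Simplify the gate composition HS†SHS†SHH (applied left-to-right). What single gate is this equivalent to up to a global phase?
I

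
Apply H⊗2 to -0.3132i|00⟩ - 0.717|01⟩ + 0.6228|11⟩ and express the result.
(-0.0471 - 0.1566i)|00⟩ + (0.0471 - 0.1566i)|01⟩ + (-0.6699 - 0.1566i)|10⟩ + (0.6699 - 0.1566i)|11⟩

H⊗2 gives amp(|y⟩) = (1/2) Σ_x (−1)^(x·y) amp(|x⟩), where x·y is the number of positions in which both x and y have a 1.
|00⟩: (-0.3132i - 0.717 + 0.6228)/2 = (-0.0471 - 0.1566i)
|01⟩: (-0.3132i + 0.717 - 0.6228)/2 = (0.0471 - 0.1566i)
|10⟩: (-0.3132i - 0.717 - 0.6228)/2 = (-0.6699 - 0.1566i)
|11⟩: (-0.3132i + 0.717 + 0.6228)/2 = (0.6699 - 0.1566i)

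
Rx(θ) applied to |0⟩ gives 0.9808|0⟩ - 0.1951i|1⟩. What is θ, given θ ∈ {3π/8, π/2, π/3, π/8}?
π/8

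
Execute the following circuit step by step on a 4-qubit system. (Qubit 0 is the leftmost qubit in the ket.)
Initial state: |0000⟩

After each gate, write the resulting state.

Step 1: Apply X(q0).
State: |1000⟩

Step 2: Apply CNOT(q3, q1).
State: |1000⟩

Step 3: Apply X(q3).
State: |1001⟩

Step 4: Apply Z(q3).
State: -|1001⟩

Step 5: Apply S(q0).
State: -i|1001⟩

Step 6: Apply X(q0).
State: -i|0001⟩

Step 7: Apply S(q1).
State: -i|0001⟩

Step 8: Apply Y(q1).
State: |0101⟩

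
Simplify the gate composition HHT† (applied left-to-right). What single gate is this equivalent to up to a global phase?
T†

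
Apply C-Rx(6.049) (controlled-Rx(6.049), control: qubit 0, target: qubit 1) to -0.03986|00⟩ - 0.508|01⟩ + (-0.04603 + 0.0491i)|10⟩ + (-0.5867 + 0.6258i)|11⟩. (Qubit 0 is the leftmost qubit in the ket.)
-0.03986|00⟩ - 0.508|01⟩ + (0.1188 + 0.01978i)|10⟩ + (0.5884 - 0.6161i)|11⟩

C-Rx(6.049) leaves the control-|0⟩ kets |00⟩, |01⟩ unchanged and applies Rx(6.049) to qubit 1 on the control-|1⟩ pair (|10⟩, |11⟩).
Rx(6.049) = [[cos(θ/2), −i·sin(θ/2)], [−i·sin(θ/2), cos(θ/2)]]; θ = 6.049, cos(θ/2) ≈ -0.993152, sin(θ/2) ≈ 0.116825.
With a = amp(|10⟩) = (-0.04603 + 0.0491i) and b = amp(|11⟩) = (-0.5867 + 0.6258i):
new amp(|10⟩) = (-0.993152)·a + (-0.116825i)·b = (0.1188 + 0.01978i)
new amp(|11⟩) = (-0.116825i)·a + (-0.993152)·b = (0.5884 - 0.6161i)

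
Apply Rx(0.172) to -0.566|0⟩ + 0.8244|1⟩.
(-0.5639 - 0.07081i)|0⟩ + (0.8214 + 0.04862i)|1⟩

Rx(0.172) = [[cos(θ/2), −i·sin(θ/2)], [−i·sin(θ/2), cos(θ/2)]]; θ = 0.172, cos(θ/2) ≈ 0.996304, sin(θ/2) ≈ 0.085894.
With a = amp(|0⟩) = -0.566 and b = amp(|1⟩) = 0.8244:
new amp(|0⟩) = (0.996304)·a + (-0.085894i)·b = (-0.5639 - 0.07081i)
new amp(|1⟩) = (-0.085894i)·a + (0.996304)·b = (0.8214 + 0.04862i)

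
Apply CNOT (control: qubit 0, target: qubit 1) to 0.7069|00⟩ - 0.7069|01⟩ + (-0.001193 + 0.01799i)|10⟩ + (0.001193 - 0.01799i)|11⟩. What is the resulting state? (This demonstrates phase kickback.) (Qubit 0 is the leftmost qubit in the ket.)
0.7069|00⟩ - 0.7069|01⟩ + (0.001193 - 0.01799i)|10⟩ + (-0.001193 + 0.01799i)|11⟩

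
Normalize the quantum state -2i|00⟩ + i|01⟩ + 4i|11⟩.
-0.4364i|00⟩ + 0.2182i|01⟩ + 0.8729i|11⟩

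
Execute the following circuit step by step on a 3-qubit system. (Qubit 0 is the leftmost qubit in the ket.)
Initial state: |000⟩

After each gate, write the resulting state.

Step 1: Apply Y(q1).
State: i|010⟩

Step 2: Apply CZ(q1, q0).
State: i|010⟩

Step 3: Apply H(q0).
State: (1/√2)i|010⟩ + (1/√2)i|110⟩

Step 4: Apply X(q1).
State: (1/√2)i|000⟩ + (1/√2)i|100⟩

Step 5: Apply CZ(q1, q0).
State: (1/√2)i|000⟩ + (1/√2)i|100⟩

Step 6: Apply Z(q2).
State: (1/√2)i|000⟩ + (1/√2)i|100⟩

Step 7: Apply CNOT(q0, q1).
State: (1/√2)i|000⟩ + (1/√2)i|110⟩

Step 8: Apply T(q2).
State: (1/√2)i|000⟩ + (1/√2)i|110⟩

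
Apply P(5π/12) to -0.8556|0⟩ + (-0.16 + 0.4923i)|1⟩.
-0.8556|0⟩ + (-0.5169 - 0.02713i)|1⟩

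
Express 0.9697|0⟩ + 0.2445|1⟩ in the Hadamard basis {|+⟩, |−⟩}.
0.8586|+⟩ + 0.5128|−⟩

With |ψ⟩ = α|0⟩ + β|1⟩, the Hadamard-basis coefficients are ⟨+|ψ⟩ = (α + β)/√2 and ⟨−|ψ⟩ = (α − β)/√2.
Here α = 0.9697, β = 0.2445: (α + β)/√2 = 0.8586, (α − β)/√2 = 0.5128.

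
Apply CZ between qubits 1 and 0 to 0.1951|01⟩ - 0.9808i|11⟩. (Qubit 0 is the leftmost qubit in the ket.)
0.1951|01⟩ + 0.9808i|11⟩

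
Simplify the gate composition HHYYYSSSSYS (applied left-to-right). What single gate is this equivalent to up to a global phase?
S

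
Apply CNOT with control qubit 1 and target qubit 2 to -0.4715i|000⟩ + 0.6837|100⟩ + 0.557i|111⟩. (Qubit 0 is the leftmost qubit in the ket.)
-0.4715i|000⟩ + 0.6837|100⟩ + 0.557i|110⟩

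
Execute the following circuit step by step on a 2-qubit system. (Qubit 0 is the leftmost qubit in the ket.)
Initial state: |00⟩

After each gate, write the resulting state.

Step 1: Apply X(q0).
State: |10⟩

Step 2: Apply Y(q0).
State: -i|00⟩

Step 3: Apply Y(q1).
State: |01⟩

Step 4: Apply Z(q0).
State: |01⟩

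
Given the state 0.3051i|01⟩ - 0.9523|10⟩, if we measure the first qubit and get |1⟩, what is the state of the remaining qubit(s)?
-|0⟩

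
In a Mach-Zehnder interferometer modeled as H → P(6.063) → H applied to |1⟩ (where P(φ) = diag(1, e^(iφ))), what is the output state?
(0.01207 + 0.1092i)|0⟩ + (0.9879 - 0.1092i)|1⟩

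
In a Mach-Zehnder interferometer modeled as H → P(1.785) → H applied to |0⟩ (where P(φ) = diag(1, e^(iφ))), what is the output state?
(0.3937 + 0.4886i)|0⟩ + (0.6063 - 0.4886i)|1⟩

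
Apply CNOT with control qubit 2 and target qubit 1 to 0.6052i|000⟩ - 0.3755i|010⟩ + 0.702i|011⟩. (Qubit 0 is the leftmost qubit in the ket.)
0.6052i|000⟩ + 0.702i|001⟩ - 0.3755i|010⟩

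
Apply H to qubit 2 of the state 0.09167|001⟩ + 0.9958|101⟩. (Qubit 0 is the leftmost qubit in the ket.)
0.06482|000⟩ - 0.06482|001⟩ + 0.7041|100⟩ - 0.7041|101⟩

H on qubit 2 mixes each pair of kets that differ only in qubit 2: amplitudes (a, b) of (|…0…⟩, |…1…⟩) become ((a + b)/√2, (a − b)/√2). Kets absent from the input have amplitude 0.
(|000⟩, |001⟩): (a, b) = (0, 0.09167) → (0.06482, -0.06482)
(|100⟩, |101⟩): (a, b) = (0, 0.9958) → (0.7041, -0.7041)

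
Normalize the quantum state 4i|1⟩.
i|1⟩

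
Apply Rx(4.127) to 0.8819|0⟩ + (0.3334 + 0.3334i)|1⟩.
(-0.1234 - 0.2937i)|0⟩ + (-0.1577 - 0.9347i)|1⟩

Rx(4.127) = [[cos(θ/2), −i·sin(θ/2)], [−i·sin(θ/2), cos(θ/2)]]; θ = 4.127, cos(θ/2) ≈ -0.47301, sin(θ/2) ≈ 0.881057.
With a = amp(|0⟩) = 0.8819 and b = amp(|1⟩) = (0.3334 + 0.3334i):
new amp(|0⟩) = (-0.47301)·a + (-0.881057i)·b = (-0.1234 - 0.2937i)
new amp(|1⟩) = (-0.881057i)·a + (-0.47301)·b = (-0.1577 - 0.9347i)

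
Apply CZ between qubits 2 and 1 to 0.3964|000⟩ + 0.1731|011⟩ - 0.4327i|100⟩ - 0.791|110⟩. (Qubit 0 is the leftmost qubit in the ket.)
0.3964|000⟩ - 0.1731|011⟩ - 0.4327i|100⟩ - 0.791|110⟩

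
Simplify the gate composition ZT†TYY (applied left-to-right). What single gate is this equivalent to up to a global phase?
Z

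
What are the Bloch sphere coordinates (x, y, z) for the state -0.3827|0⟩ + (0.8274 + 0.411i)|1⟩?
(-0.6333, -0.3146, -0.7071)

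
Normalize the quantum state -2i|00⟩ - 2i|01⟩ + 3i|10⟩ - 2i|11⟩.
-0.4364i|00⟩ - 0.4364i|01⟩ + 0.6547i|10⟩ - 0.4364i|11⟩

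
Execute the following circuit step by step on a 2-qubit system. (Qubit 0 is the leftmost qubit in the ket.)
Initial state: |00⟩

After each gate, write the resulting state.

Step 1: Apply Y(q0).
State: i|10⟩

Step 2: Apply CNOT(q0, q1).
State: i|11⟩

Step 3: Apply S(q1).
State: -|11⟩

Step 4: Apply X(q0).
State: -|01⟩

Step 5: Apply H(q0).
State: -1/√2|01⟩ - 1/√2|11⟩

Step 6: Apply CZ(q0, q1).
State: -1/√2|01⟩ + 1/√2|11⟩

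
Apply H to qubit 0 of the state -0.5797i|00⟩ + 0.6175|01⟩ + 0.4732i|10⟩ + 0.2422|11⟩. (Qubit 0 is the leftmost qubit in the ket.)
-0.07531i|00⟩ + 0.6079|01⟩ - 0.7445i|10⟩ + 0.2654|11⟩

H on qubit 0 mixes each pair of kets that differ only in qubit 0: amplitudes (a, b) of (|…0…⟩, |…1…⟩) become ((a + b)/√2, (a − b)/√2). Kets absent from the input have amplitude 0.
(|00⟩, |10⟩): (a, b) = (-0.5797i, 0.4732i) → (-0.07531i, -0.7445i)
(|01⟩, |11⟩): (a, b) = (0.6175, 0.2422) → (0.6079, 0.2654)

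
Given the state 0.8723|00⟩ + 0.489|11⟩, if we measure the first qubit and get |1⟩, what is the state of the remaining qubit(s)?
|1⟩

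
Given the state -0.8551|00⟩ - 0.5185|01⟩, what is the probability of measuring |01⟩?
0.2688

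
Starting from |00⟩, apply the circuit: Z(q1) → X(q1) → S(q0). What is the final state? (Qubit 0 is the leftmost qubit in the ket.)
|01⟩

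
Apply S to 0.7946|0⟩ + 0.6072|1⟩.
0.7946|0⟩ + 0.6072i|1⟩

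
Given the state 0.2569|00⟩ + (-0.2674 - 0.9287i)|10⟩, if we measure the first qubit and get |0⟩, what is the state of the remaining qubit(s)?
|0⟩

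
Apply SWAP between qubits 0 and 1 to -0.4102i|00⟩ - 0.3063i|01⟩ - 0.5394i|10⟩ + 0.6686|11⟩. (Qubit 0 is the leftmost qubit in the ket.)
-0.4102i|00⟩ - 0.5394i|01⟩ - 0.3063i|10⟩ + 0.6686|11⟩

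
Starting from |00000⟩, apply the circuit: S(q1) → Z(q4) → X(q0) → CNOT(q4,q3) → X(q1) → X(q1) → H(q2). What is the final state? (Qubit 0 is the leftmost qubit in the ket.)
1/√2|10000⟩ + 1/√2|10100⟩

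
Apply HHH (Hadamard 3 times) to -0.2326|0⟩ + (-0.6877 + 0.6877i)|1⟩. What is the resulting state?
(-0.6508 + 0.4863i)|0⟩ + (0.3218 - 0.4863i)|1⟩

H² = I, so H^3 = H: a single Hadamard. With (a, b) = (-0.2326, (-0.6877 + 0.6877i)), H gives ((a + b)/√2, (a − b)/√2) = ((-0.6508 + 0.4863i), (0.3218 - 0.4863i)).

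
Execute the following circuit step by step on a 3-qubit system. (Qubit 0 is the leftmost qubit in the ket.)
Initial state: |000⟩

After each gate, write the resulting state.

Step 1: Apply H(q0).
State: 1/√2|000⟩ + 1/√2|100⟩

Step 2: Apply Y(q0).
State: -(1/√2)i|000⟩ + (1/√2)i|100⟩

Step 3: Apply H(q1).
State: -(1/2)i|000⟩ - (1/2)i|010⟩ + (1/2)i|100⟩ + (1/2)i|110⟩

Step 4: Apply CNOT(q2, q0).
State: -(1/2)i|000⟩ - (1/2)i|010⟩ + (1/2)i|100⟩ + (1/2)i|110⟩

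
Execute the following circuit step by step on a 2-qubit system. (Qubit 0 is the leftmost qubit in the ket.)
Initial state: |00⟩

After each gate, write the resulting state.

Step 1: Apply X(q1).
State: |01⟩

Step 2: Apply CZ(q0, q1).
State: |01⟩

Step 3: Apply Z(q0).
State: |01⟩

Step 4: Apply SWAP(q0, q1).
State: |10⟩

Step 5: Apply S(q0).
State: i|10⟩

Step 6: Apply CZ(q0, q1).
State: i|10⟩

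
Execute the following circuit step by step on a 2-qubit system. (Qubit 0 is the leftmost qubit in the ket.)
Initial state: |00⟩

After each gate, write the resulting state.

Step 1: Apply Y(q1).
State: i|01⟩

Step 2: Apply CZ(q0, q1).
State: i|01⟩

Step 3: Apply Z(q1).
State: -i|01⟩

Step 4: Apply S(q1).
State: |01⟩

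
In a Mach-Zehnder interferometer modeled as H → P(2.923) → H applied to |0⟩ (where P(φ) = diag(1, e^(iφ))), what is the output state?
(0.0119 + 0.1084i)|0⟩ + (0.9881 - 0.1084i)|1⟩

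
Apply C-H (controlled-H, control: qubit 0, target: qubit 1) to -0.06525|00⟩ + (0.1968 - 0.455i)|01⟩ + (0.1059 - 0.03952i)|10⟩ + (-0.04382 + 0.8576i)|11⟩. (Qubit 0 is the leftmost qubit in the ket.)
-0.06525|00⟩ + (0.1968 - 0.455i)|01⟩ + (0.0439 + 0.5785i)|10⟩ + (0.1059 - 0.6344i)|11⟩

C-H leaves the control-|0⟩ kets |00⟩, |01⟩ unchanged and applies H to qubit 1 on the control-|1⟩ pair (|10⟩, |11⟩).
H = [[1/√2, 1/√2], [1/√2, -1/√2]].
With a = amp(|10⟩) = (0.1059 - 0.03952i) and b = amp(|11⟩) = (-0.04382 + 0.8576i):
new amp(|10⟩) = (1/√2)·a + (1/√2)·b = (0.0439 + 0.5785i)
new amp(|11⟩) = (1/√2)·a + (-1/√2)·b = (0.1059 - 0.6344i)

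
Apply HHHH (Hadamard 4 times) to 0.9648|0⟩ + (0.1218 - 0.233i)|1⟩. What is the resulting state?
0.9648|0⟩ + (0.1218 - 0.233i)|1⟩

H² = I, so an even number of Hadamards cancels: H^4 = I and the state is unchanged.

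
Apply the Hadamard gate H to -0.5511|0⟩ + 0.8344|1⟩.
0.2003|0⟩ - 0.9797|1⟩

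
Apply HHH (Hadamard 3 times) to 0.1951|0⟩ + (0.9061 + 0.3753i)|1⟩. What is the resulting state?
(0.7787 + 0.2654i)|0⟩ + (-0.5028 - 0.2654i)|1⟩

H² = I, so H^3 = H: a single Hadamard. With (a, b) = (0.1951, (0.9061 + 0.3753i)), H gives ((a + b)/√2, (a − b)/√2) = ((0.7787 + 0.2654i), (-0.5028 - 0.2654i)).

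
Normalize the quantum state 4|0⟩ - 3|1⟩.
0.8|0⟩ - 0.6|1⟩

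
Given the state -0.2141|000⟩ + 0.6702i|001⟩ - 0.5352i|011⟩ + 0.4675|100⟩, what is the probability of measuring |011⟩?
0.2864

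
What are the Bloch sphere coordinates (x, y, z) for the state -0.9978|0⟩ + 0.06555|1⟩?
(-0.1308, 0, 0.9913)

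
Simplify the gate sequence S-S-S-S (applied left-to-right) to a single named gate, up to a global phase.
I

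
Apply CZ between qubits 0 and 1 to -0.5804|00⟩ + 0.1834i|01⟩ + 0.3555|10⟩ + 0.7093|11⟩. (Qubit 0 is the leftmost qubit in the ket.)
-0.5804|00⟩ + 0.1834i|01⟩ + 0.3555|10⟩ - 0.7093|11⟩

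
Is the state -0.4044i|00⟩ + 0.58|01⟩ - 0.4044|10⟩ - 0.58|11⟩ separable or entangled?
Entangled

Writing the state as a|00⟩ + b|01⟩ + c|10⟩ + d|11⟩, it is a product state iff ad − bc = 0.
Here (a, b, c, d) = (-0.4044i, 0.58, -0.4044, -0.58): ad − bc = (-0.4044i)(-0.58) − (0.58)(-0.4044) = (0.2346 + 0.2346i) ≠ 0, so the state is entangled.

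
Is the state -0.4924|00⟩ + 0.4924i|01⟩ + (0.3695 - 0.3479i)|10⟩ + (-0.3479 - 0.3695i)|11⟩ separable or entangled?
Separable

Writing the state as a|00⟩ + b|01⟩ + c|10⟩ + d|11⟩, it is a product state iff ad − bc = 0.
Here (a, b, c, d) = (-0.4924, 0.4924i, (0.3695 - 0.3479i), (-0.3479 - 0.3695i)): ad − bc = (-0.4924)(-0.3479 - 0.3695i) − (0.4924i)(0.3695 - 0.3479i) = 0, so the state is separable.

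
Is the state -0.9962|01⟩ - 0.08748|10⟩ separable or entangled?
Entangled

Writing the state as a|00⟩ + b|01⟩ + c|10⟩ + d|11⟩, it is a product state iff ad − bc = 0.
Here (a, b, c, d) = (0, -0.9962, -0.08748, 0): ad − bc = (0)(0) − (-0.9962)(-0.08748) = -0.08715 ≠ 0, so the state is entangled.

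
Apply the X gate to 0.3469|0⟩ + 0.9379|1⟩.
0.9379|0⟩ + 0.3469|1⟩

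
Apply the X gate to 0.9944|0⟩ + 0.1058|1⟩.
0.1058|0⟩ + 0.9944|1⟩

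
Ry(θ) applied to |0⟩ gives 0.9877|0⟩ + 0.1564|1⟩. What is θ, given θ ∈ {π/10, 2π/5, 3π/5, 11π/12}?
π/10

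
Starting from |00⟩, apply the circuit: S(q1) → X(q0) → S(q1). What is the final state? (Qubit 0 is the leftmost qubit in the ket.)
|10⟩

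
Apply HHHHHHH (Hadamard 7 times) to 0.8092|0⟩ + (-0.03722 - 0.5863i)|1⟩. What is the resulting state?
(0.5459 - 0.4146i)|0⟩ + (0.5985 + 0.4146i)|1⟩

H² = I, so H^7 = H: a single Hadamard. With (a, b) = (0.8092, (-0.03722 - 0.5863i)), H gives ((a + b)/√2, (a − b)/√2) = ((0.5459 - 0.4146i), (0.5985 + 0.4146i)).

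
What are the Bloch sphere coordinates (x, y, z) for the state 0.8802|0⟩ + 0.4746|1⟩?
(0.8355, 0, 0.5495)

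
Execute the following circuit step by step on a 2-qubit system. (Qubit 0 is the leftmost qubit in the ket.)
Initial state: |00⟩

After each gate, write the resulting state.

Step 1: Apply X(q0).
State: |10⟩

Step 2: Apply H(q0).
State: 1/√2|00⟩ - 1/√2|10⟩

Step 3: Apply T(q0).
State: 1/√2|00⟩ + (-1/2 - (1/2)i)|10⟩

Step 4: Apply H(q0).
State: (0.1464 - (1/√8)i)|00⟩ + (0.8536 + (1/√8)i)|10⟩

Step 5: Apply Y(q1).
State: (1/√8 + 0.1464i)|01⟩ + (-1/√8 + 0.8536i)|11⟩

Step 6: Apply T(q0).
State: (1/√8 + 0.1464i)|01⟩ + (-0.8536 + (1/√8)i)|11⟩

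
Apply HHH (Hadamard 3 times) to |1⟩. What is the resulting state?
1/√2|0⟩ - 1/√2|1⟩

H² = I, so H^3 = H: a single Hadamard. With (a, b) = (0, 1), H gives ((a + b)/√2, (a − b)/√2) = (1/√2, -1/√2).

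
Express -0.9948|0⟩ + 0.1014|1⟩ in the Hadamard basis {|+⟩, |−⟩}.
-0.6317|+⟩ - 0.7751|−⟩

With |ψ⟩ = α|0⟩ + β|1⟩, the Hadamard-basis coefficients are ⟨+|ψ⟩ = (α + β)/√2 and ⟨−|ψ⟩ = (α − β)/√2.
Here α = -0.9948, β = 0.1014: (α + β)/√2 = -0.6317, (α − β)/√2 = -0.7751.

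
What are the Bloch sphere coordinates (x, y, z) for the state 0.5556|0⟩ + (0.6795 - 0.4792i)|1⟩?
(0.7551, -0.5325, -0.3827)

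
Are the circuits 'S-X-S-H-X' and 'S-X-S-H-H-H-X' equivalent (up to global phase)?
Yes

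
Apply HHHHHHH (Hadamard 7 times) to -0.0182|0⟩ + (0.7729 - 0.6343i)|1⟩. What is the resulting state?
(0.5337 - 0.4485i)|0⟩ + (-0.5594 + 0.4485i)|1⟩

H² = I, so H^7 = H: a single Hadamard. With (a, b) = (-0.0182, (0.7729 - 0.6343i)), H gives ((a + b)/√2, (a − b)/√2) = ((0.5337 - 0.4485i), (-0.5594 + 0.4485i)).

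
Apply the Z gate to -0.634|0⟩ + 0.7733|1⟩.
-0.634|0⟩ - 0.7733|1⟩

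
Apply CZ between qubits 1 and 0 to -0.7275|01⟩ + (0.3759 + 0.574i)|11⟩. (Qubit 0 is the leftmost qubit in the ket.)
-0.7275|01⟩ + (-0.3759 - 0.574i)|11⟩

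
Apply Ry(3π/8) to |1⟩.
-0.5556|0⟩ + 0.8315|1⟩

Ry(3π/8) = [[cos(θ/2), −sin(θ/2)], [sin(θ/2), cos(θ/2)]]; θ = 3π/8, cos(θ/2) ≈ 0.83147, sin(θ/2) ≈ 0.55557.
With a = amp(|0⟩) = 0 and b = amp(|1⟩) = 1:
new amp(|0⟩) = (0.83147)·a + (-0.55557)·b = -0.5556
new amp(|1⟩) = (0.55557)·a + (0.83147)·b = 0.8315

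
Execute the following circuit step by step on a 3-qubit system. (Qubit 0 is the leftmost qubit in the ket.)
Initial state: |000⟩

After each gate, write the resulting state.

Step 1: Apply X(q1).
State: |010⟩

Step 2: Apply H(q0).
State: 1/√2|010⟩ + 1/√2|110⟩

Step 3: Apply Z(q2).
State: 1/√2|010⟩ + 1/√2|110⟩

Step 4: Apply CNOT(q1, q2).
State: 1/√2|011⟩ + 1/√2|111⟩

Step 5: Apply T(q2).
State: (1/2 + (1/2)i)|011⟩ + (1/2 + (1/2)i)|111⟩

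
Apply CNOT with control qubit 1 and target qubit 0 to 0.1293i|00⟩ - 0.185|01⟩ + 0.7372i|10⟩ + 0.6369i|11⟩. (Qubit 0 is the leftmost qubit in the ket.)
0.1293i|00⟩ + 0.6369i|01⟩ + 0.7372i|10⟩ - 0.185|11⟩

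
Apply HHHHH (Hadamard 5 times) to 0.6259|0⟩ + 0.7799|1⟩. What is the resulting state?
0.9941|0⟩ - 0.1089|1⟩

H² = I, so H^5 = H: a single Hadamard. With (a, b) = (0.6259, 0.7799), H gives ((a + b)/√2, (a − b)/√2) = (0.9941, -0.1089).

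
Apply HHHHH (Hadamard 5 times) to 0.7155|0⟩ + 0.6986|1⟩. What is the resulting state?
0.9999|0⟩ + 0.01195|1⟩

H² = I, so H^5 = H: a single Hadamard. With (a, b) = (0.7155, 0.6986), H gives ((a + b)/√2, (a − b)/√2) = (0.9999, 0.01195).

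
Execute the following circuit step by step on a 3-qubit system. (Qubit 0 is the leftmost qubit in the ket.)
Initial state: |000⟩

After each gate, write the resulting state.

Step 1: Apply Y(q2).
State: i|001⟩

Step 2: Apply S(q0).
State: i|001⟩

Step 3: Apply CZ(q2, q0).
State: i|001⟩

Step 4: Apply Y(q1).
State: -|011⟩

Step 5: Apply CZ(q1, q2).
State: |011⟩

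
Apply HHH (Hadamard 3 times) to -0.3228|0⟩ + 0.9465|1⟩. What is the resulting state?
0.441|0⟩ - 0.8975|1⟩

H² = I, so H^3 = H: a single Hadamard. With (a, b) = (-0.3228, 0.9465), H gives ((a + b)/√2, (a − b)/√2) = (0.441, -0.8975).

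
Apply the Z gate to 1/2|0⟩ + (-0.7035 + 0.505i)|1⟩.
1/2|0⟩ + (0.7035 - 0.505i)|1⟩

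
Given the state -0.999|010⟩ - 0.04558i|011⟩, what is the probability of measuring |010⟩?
0.998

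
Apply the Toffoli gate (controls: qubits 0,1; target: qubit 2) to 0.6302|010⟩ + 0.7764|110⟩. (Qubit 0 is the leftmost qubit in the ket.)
0.6302|010⟩ + 0.7764|111⟩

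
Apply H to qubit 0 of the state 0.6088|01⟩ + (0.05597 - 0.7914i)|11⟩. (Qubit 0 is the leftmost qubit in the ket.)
(0.4701 - 0.5596i)|01⟩ + (0.3909 + 0.5596i)|11⟩

H on qubit 0 mixes each pair of kets that differ only in qubit 0: amplitudes (a, b) of (|…0…⟩, |…1…⟩) become ((a + b)/√2, (a − b)/√2). Kets absent from the input have amplitude 0.
(|01⟩, |11⟩): (a, b) = (0.6088, (0.05597 - 0.7914i)) → ((0.4701 - 0.5596i), (0.3909 + 0.5596i))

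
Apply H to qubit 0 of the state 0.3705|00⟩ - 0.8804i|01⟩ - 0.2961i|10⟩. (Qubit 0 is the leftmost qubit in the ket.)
(0.262 - 0.2094i)|00⟩ - 0.6225i|01⟩ + (0.262 + 0.2094i)|10⟩ - 0.6225i|11⟩

H on qubit 0 mixes each pair of kets that differ only in qubit 0: amplitudes (a, b) of (|…0…⟩, |…1…⟩) become ((a + b)/√2, (a − b)/√2). Kets absent from the input have amplitude 0.
(|00⟩, |10⟩): (a, b) = (0.3705, -0.2961i) → ((0.262 - 0.2094i), (0.262 + 0.2094i))
(|01⟩, |11⟩): (a, b) = (-0.8804i, 0) → (-0.6225i, -0.6225i)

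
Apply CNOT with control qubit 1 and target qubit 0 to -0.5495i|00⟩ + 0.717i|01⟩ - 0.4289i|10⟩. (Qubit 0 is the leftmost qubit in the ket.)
-0.5495i|00⟩ - 0.4289i|10⟩ + 0.717i|11⟩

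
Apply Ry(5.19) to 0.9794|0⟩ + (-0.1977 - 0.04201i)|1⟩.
(-0.7339 + 0.02184i)|0⟩ + (0.678 + 0.03589i)|1⟩

Ry(5.19) = [[cos(θ/2), −sin(θ/2)], [sin(θ/2), cos(θ/2)]]; θ = 5.19, cos(θ/2) ≈ -0.854301, sin(θ/2) ≈ 0.519779.
With a = amp(|0⟩) = 0.9794 and b = amp(|1⟩) = (-0.1977 - 0.04201i):
new amp(|0⟩) = (-0.854301)·a + (-0.519779)·b = (-0.7339 + 0.02184i)
new amp(|1⟩) = (0.519779)·a + (-0.854301)·b = (0.678 + 0.03589i)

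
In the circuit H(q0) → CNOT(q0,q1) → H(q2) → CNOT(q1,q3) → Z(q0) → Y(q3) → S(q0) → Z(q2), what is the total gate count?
8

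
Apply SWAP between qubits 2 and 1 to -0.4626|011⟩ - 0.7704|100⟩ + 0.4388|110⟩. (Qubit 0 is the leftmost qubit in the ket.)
-0.4626|011⟩ - 0.7704|100⟩ + 0.4388|101⟩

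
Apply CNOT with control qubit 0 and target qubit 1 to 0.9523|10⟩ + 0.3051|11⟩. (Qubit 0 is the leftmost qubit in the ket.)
0.3051|10⟩ + 0.9523|11⟩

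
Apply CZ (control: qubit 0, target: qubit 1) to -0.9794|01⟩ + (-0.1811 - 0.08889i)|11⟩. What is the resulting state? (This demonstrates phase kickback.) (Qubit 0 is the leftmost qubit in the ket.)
-0.9794|01⟩ + (0.1811 + 0.08889i)|11⟩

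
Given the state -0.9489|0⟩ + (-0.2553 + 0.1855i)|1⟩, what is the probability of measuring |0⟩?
0.9004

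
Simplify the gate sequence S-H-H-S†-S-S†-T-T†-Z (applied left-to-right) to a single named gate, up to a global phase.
Z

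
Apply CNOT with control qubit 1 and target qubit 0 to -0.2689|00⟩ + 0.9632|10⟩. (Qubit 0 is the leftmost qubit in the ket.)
-0.2689|00⟩ + 0.9632|10⟩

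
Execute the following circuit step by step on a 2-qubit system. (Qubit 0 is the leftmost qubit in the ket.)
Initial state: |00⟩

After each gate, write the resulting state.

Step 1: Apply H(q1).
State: 1/√2|00⟩ + 1/√2|01⟩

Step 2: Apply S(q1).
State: 1/√2|00⟩ + (1/√2)i|01⟩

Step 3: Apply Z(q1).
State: 1/√2|00⟩ - (1/√2)i|01⟩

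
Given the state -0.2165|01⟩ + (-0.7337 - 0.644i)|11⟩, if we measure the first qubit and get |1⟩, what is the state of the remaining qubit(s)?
(-0.7516 - 0.6597i)|1⟩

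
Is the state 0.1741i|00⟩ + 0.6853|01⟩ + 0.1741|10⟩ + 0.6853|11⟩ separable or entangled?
Entangled

Writing the state as a|00⟩ + b|01⟩ + c|10⟩ + d|11⟩, it is a product state iff ad − bc = 0.
Here (a, b, c, d) = (0.1741i, 0.6853, 0.1741, 0.6853): ad − bc = (0.1741i)(0.6853) − (0.6853)(0.1741) = (-0.1193 + 0.1193i) ≠ 0, so the state is entangled.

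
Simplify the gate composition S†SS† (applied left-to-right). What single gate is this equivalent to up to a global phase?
S†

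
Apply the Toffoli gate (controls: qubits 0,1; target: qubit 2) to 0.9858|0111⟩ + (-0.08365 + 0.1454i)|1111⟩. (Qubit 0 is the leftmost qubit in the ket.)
0.9858|0111⟩ + (-0.08365 + 0.1454i)|1101⟩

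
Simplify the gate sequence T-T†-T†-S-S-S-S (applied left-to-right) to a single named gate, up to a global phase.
T†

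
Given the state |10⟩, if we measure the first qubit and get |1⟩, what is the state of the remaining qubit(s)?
|0⟩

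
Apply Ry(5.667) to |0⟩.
-0.9529|0⟩ + 0.3032|1⟩

Ry(5.667) = [[cos(θ/2), −sin(θ/2)], [sin(θ/2), cos(θ/2)]]; θ = 5.667, cos(θ/2) ≈ -0.952914, sin(θ/2) ≈ 0.303242.
With a = amp(|0⟩) = 1 and b = amp(|1⟩) = 0:
new amp(|0⟩) = (-0.952914)·a + (-0.303242)·b = -0.9529
new amp(|1⟩) = (0.303242)·a + (-0.952914)·b = 0.3032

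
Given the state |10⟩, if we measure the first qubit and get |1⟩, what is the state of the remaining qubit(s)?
|0⟩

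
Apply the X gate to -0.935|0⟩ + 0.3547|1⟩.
0.3547|0⟩ - 0.935|1⟩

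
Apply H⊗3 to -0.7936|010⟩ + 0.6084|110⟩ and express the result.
-0.06548|000⟩ - 0.06548|001⟩ + 0.06548|010⟩ + 0.06548|011⟩ - 0.4957|100⟩ - 0.4957|101⟩ + 0.4957|110⟩ + 0.4957|111⟩

H⊗3 gives amp(|y⟩) = (1/2√2) Σ_x (−1)^(x·y) amp(|x⟩), where x·y is the number of positions in which both x and y have a 1.
|000⟩: (-0.7936 + 0.6084)/(2√2) = -0.06548
|001⟩: (-0.7936 + 0.6084)/(2√2) = -0.06548
|010⟩: (0.7936 - 0.6084)/(2√2) = 0.06548
|011⟩: (0.7936 - 0.6084)/(2√2) = 0.06548
|100⟩: (-0.7936 - 0.6084)/(2√2) = -0.4957
|101⟩: (-0.7936 - 0.6084)/(2√2) = -0.4957
|110⟩: (0.7936 + 0.6084)/(2√2) = 0.4957
|111⟩: (0.7936 + 0.6084)/(2√2) = 0.4957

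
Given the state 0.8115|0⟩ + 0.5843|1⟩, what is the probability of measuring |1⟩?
0.3414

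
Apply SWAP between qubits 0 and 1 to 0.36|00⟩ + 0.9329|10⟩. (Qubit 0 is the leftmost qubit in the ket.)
0.36|00⟩ + 0.9329|01⟩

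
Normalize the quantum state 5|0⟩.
|0⟩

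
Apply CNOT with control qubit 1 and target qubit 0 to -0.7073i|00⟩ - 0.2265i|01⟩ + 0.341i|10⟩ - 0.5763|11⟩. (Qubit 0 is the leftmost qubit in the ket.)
-0.7073i|00⟩ - 0.5763|01⟩ + 0.341i|10⟩ - 0.2265i|11⟩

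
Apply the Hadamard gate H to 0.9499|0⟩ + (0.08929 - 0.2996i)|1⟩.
(0.7348 - 0.2118i)|0⟩ + (0.6085 + 0.2118i)|1⟩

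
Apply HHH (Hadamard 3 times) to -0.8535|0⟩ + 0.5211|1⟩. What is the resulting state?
-0.235|0⟩ - 0.972|1⟩

H² = I, so H^3 = H: a single Hadamard. With (a, b) = (-0.8535, 0.5211), H gives ((a + b)/√2, (a − b)/√2) = (-0.235, -0.972).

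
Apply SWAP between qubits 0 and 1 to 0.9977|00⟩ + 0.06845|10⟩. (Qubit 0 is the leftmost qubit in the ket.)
0.9977|00⟩ + 0.06845|01⟩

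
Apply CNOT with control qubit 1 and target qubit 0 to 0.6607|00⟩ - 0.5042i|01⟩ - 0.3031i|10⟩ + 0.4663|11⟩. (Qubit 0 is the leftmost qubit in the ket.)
0.6607|00⟩ + 0.4663|01⟩ - 0.3031i|10⟩ - 0.5042i|11⟩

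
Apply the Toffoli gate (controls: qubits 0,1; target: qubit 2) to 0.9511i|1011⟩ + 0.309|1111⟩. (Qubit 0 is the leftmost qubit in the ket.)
0.9511i|1011⟩ + 0.309|1101⟩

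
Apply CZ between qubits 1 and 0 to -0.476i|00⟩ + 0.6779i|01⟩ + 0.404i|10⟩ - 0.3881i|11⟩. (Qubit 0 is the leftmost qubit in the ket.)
-0.476i|00⟩ + 0.6779i|01⟩ + 0.404i|10⟩ + 0.3881i|11⟩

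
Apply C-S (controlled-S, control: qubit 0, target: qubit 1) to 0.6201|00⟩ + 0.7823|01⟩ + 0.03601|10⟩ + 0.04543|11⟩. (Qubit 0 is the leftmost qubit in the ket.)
0.6201|00⟩ + 0.7823|01⟩ + 0.03601|10⟩ + 0.04543i|11⟩

C-S leaves the control-|0⟩ kets |00⟩, |01⟩ unchanged and applies S to qubit 1 on the control-|1⟩ pair (|10⟩, |11⟩).
S = [[1, 0], [0, i]].
With a = amp(|10⟩) = 0.03601 and b = amp(|11⟩) = 0.04543:
new amp(|10⟩) = (1)·a = 0.03601
new amp(|11⟩) = (i)·b = 0.04543i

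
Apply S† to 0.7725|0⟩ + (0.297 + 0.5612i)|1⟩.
0.7725|0⟩ + (0.5612 - 0.297i)|1⟩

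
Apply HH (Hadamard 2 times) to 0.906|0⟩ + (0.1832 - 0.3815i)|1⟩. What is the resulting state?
0.906|0⟩ + (0.1832 - 0.3815i)|1⟩

H² = I, so an even number of Hadamards cancels: H^2 = I and the state is unchanged.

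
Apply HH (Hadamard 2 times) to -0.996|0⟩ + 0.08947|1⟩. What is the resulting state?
-0.996|0⟩ + 0.08947|1⟩

H² = I, so an even number of Hadamards cancels: H^2 = I and the state is unchanged.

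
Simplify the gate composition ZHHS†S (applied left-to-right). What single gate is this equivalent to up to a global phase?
Z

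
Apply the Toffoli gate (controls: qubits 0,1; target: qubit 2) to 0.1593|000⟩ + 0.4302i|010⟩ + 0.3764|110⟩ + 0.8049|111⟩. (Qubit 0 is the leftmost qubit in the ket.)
0.1593|000⟩ + 0.4302i|010⟩ + 0.8049|110⟩ + 0.3764|111⟩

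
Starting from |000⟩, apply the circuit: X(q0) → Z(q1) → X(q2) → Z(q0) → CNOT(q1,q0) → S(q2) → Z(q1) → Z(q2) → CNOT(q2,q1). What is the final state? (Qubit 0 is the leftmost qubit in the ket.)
i|111⟩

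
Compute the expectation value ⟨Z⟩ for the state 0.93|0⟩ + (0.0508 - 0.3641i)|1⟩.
0.7298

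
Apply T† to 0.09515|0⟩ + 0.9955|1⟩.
0.09515|0⟩ + (0.7039 - 0.7039i)|1⟩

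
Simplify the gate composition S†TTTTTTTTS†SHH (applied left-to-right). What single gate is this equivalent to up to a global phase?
S†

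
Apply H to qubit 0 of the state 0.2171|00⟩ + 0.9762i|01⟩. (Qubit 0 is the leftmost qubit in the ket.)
0.1535|00⟩ + 0.6903i|01⟩ + 0.1535|10⟩ + 0.6903i|11⟩

H on qubit 0 mixes each pair of kets that differ only in qubit 0: amplitudes (a, b) of (|…0…⟩, |…1…⟩) become ((a + b)/√2, (a − b)/√2). Kets absent from the input have amplitude 0.
(|00⟩, |10⟩): (a, b) = (0.2171, 0) → (0.1535, 0.1535)
(|01⟩, |11⟩): (a, b) = (0.9762i, 0) → (0.6903i, 0.6903i)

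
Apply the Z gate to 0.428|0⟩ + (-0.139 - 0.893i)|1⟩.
0.428|0⟩ + (0.139 + 0.893i)|1⟩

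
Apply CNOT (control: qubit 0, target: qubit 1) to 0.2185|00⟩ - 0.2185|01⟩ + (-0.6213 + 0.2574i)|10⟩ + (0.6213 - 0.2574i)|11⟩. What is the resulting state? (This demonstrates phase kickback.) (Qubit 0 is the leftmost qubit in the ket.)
0.2185|00⟩ - 0.2185|01⟩ + (0.6213 - 0.2574i)|10⟩ + (-0.6213 + 0.2574i)|11⟩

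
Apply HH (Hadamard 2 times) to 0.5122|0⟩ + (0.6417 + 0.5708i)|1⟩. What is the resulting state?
0.5122|0⟩ + (0.6417 + 0.5708i)|1⟩

H² = I, so an even number of Hadamards cancels: H^2 = I and the state is unchanged.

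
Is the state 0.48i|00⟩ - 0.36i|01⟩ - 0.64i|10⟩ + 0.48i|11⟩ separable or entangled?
Separable

Writing the state as a|00⟩ + b|01⟩ + c|10⟩ + d|11⟩, it is a product state iff ad − bc = 0.
Here (a, b, c, d) = (0.48i, -0.36i, -0.64i, 0.48i): ad − bc = (0.48i)(0.48i) − (-0.36i)(-0.64i) = 0, so the state is separable.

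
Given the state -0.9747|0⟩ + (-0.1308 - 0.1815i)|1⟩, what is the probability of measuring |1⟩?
0.05005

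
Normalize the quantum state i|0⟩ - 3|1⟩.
0.3162i|0⟩ - 0.9487|1⟩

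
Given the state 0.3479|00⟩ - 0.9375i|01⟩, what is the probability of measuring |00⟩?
0.121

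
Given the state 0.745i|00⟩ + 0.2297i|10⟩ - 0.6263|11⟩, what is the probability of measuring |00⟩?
0.555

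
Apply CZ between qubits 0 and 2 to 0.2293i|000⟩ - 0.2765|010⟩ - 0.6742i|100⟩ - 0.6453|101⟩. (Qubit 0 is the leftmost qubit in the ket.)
0.2293i|000⟩ - 0.2765|010⟩ - 0.6742i|100⟩ + 0.6453|101⟩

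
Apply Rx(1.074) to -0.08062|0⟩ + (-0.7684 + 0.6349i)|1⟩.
(0.2555 + 0.3931i)|0⟩ + (-0.6602 + 0.5868i)|1⟩

Rx(1.074) = [[cos(θ/2), −i·sin(θ/2)], [−i·sin(θ/2), cos(θ/2)]]; θ = 1.074, cos(θ/2) ≈ 0.859247, sin(θ/2) ≈ 0.511561.
With a = amp(|0⟩) = -0.08062 and b = amp(|1⟩) = (-0.7684 + 0.6349i):
new amp(|0⟩) = (0.859247)·a + (-0.511561i)·b = (0.2555 + 0.3931i)
new amp(|1⟩) = (-0.511561i)·a + (0.859247)·b = (-0.6602 + 0.5868i)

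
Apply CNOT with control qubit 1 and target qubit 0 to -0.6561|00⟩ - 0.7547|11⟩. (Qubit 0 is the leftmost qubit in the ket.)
-0.6561|00⟩ - 0.7547|01⟩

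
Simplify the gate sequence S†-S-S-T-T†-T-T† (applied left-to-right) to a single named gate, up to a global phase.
S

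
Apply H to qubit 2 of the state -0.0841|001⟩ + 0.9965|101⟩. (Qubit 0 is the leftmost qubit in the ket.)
-0.05947|000⟩ + 0.05947|001⟩ + 0.7046|100⟩ - 0.7046|101⟩

H on qubit 2 mixes each pair of kets that differ only in qubit 2: amplitudes (a, b) of (|…0…⟩, |…1…⟩) become ((a + b)/√2, (a − b)/√2). Kets absent from the input have amplitude 0.
(|000⟩, |001⟩): (a, b) = (0, -0.0841) → (-0.05947, 0.05947)
(|100⟩, |101⟩): (a, b) = (0, 0.9965) → (0.7046, -0.7046)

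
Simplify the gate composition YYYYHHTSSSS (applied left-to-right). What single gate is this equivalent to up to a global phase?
T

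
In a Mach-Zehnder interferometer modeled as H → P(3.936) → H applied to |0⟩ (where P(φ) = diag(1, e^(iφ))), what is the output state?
(0.1496 - 0.3567i)|0⟩ + (0.8504 + 0.3567i)|1⟩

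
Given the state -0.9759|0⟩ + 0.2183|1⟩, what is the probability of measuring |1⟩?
0.04765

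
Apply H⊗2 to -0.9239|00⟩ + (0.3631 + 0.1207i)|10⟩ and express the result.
(-0.2804 + 0.06035i)|00⟩ + (-0.2804 + 0.06035i)|01⟩ + (-0.6435 - 0.06035i)|10⟩ + (-0.6435 - 0.06035i)|11⟩

H⊗2 gives amp(|y⟩) = (1/2) Σ_x (−1)^(x·y) amp(|x⟩), where x·y is the number of positions in which both x and y have a 1.
|00⟩: (-0.9239 + (0.3631 + 0.1207i))/2 = (-0.2804 + 0.06035i)
|01⟩: (-0.9239 + (0.3631 + 0.1207i))/2 = (-0.2804 + 0.06035i)
|10⟩: (-0.9239 - (0.3631 + 0.1207i))/2 = (-0.6435 - 0.06035i)
|11⟩: (-0.9239 - (0.3631 + 0.1207i))/2 = (-0.6435 - 0.06035i)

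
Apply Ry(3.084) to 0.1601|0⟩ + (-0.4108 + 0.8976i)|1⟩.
(0.4152 - 0.8972i)|0⟩ + (0.1482 + 0.02584i)|1⟩

Ry(3.084) = [[cos(θ/2), −sin(θ/2)], [sin(θ/2), cos(θ/2)]]; θ = 3.084, cos(θ/2) ≈ 0.0287923, sin(θ/2) ≈ 0.999585.
With a = amp(|0⟩) = 0.1601 and b = amp(|1⟩) = (-0.4108 + 0.8976i):
new amp(|0⟩) = (0.0287923)·a + (-0.999585)·b = (0.4152 - 0.8972i)
new amp(|1⟩) = (0.999585)·a + (0.0287923)·b = (0.1482 + 0.02584i)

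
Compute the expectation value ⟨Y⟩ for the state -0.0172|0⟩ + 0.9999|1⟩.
0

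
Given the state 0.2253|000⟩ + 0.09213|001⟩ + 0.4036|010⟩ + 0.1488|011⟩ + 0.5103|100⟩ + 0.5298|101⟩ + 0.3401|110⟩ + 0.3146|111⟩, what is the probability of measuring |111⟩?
0.09897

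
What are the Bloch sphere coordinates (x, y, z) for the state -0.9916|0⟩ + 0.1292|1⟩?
(-0.2562, 0, 0.9666)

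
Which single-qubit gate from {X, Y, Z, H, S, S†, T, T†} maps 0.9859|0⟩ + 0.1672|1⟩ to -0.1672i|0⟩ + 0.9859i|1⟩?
Y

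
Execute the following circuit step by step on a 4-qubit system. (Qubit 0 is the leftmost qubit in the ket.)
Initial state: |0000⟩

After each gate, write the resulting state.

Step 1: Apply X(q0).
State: |1000⟩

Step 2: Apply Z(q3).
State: |1000⟩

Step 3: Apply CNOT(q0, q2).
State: |1010⟩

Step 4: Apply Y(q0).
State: -i|0010⟩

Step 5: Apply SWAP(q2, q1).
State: -i|0100⟩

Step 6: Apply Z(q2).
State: -i|0100⟩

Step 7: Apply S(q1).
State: |0100⟩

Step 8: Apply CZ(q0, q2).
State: |0100⟩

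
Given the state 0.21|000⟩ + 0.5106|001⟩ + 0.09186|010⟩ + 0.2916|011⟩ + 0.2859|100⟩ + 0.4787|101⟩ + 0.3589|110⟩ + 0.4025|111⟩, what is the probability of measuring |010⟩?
0.008438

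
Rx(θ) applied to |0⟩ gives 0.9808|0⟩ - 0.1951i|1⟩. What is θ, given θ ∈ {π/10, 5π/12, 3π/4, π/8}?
π/8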